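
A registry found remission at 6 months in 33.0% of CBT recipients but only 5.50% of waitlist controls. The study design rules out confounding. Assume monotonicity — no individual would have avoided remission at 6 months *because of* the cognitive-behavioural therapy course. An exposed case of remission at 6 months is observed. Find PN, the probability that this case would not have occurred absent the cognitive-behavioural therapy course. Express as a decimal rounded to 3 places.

p₁ = 0.33, p₀ = 0.055.
Under exogeneity and monotonicity, PN = (p₁ − p₀) / p₁.
PN = (0.33 − 0.055) / 0.33 = 0.275 / 0.33 ≈ 0.8333

PN ≈ 0.833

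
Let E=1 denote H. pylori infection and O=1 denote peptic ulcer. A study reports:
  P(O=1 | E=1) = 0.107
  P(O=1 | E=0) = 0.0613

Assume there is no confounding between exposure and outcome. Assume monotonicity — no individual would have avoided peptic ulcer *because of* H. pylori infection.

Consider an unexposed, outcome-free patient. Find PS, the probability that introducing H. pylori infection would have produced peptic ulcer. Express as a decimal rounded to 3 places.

Let p₁ = 0.107, p₀ = 0.0613.
Under exogeneity and monotonicity, PS = (p₁ − p₀) / (1 − p₀).
PS = (0.107 − 0.0613) / (1 − 0.0613) = 0.0457 / 0.9387 ≈ 0.0487

PS ≈ 0.049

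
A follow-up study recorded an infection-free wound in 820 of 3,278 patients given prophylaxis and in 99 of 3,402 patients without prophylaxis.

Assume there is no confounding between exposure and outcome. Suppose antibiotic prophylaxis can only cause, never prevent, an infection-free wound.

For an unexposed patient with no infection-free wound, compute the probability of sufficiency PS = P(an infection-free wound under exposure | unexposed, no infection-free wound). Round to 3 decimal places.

PS ≈ 0.228

p₁ = P(outcome | exposed) = 820/3278 = 0.25015
p₀ = P(outcome | unexposed) = 99/3402 = 0.029101
Under exogeneity and monotonicity, PS = (p₁ − p₀) / (1 − p₀).
PS = (0.25015 − 0.029101) / (1 − 0.029101) = 0.22105 / 0.9709 ≈ 0.2277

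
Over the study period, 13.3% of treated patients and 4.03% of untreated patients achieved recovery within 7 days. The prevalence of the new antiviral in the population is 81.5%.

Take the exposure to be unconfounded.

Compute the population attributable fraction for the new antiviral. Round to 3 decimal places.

PAF ≈ 0.652

p₁ = 0.133, p₀ = 0.0403.
Overall risk P(Y=1) = π·p₁ + (1−π)·p₀ = 0.815×0.133 + 0.185×0.0403 = 0.11585.
Under exogeneity, PAF = [P(Y=1) − p₀] / P(Y=1).
PAF = (0.11585 − 0.0403) / 0.11585 ≈ 0.6521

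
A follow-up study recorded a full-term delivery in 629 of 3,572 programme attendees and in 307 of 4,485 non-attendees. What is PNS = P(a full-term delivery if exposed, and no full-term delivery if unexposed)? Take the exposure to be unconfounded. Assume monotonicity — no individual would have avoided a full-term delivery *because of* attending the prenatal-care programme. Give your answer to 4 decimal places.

PNS ≈ 0.1076

p₁ = P(outcome | exposed) = 629/3572 = 0.17609
p₀ = P(outcome | unexposed) = 307/4485 = 0.06845
Under exogeneity and monotonicity, PNS = p₁ − p₀.
PNS = 0.17609 − 0.06845 = 0.10764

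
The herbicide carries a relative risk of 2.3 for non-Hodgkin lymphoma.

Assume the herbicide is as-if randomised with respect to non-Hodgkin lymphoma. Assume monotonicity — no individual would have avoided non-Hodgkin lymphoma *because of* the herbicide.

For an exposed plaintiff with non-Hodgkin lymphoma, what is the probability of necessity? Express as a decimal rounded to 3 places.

PN ≈ 0.565

Under exogeneity and monotonicity, PN = (RR − 1) / RR = 1 − 1/RR.
PN = (2.3 − 1) / 2.3 = 1.3 / 2.3 ≈ 0.5652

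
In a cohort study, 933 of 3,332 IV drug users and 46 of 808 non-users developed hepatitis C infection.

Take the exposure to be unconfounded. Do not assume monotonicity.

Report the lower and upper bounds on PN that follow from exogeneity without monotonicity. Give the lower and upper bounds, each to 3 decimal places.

0.797 ≤ PN ≤ 1.000

p₁ = P(outcome | exposed) = 933/3332 = 0.28001
p₀ = P(outcome | unexposed) = 46/808 = 0.056931
Under exogeneity alone the bounds on PN are max{0,(p₁−p₀)/p₁} ≤ PN ≤ min{1,(1−p₀)/p₁}.
  lower = (p₁ − p₀)/p₁ = 0.22308 / 0.28001 ≈ 0.7967
  upper = min{1, (1 − p₀)/p₁} = 0.94307 / 0.28001 ≈ 3.3680 → capped at 1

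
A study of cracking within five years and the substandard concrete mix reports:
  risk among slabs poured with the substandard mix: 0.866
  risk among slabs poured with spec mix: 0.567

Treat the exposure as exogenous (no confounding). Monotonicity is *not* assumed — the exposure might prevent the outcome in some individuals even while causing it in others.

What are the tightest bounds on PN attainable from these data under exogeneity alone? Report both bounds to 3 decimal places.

0.345 ≤ PN ≤ 0.500

Let p₁ = 0.866, p₀ = 0.567.
Under exogeneity alone the bounds on PN are max{0,(p₁−p₀)/p₁} ≤ PN ≤ min{1,(1−p₀)/p₁}.
  lower = (p₁ − p₀)/p₁ = 0.299 / 0.866 ≈ 0.3453
  upper = min{1, (1 − p₀)/p₁} = 0.433 / 0.866 ≈ 0.5000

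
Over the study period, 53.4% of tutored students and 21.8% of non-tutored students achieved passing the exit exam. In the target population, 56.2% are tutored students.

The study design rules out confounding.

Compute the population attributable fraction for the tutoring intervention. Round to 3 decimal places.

PAF ≈ 0.449

p₁ = 0.534, p₀ = 0.218.
Overall risk P(Y=1) = π·p₁ + (1−π)·p₀ = 0.562×0.534 + 0.438×0.218 = 0.39559.
Under exogeneity, PAF = [P(Y=1) − p₀] / P(Y=1).
PAF = (0.39559 − 0.218) / 0.39559 ≈ 0.4489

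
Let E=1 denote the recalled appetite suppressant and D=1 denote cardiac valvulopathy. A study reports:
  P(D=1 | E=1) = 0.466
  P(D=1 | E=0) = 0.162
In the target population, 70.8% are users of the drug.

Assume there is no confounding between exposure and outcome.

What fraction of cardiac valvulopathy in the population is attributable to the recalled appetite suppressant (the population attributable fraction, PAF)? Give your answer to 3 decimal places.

Let p₁ = 0.466, p₀ = 0.162.
Overall risk P(Y=1) = π·p₁ + (1−π)·p₀ = 0.708×0.466 + 0.292×0.162 = 0.37723.
Under exogeneity, PAF = [P(Y=1) − p₀] / P(Y=1).
PAF = (0.37723 − 0.162) / 0.37723 ≈ 0.5706

PAF ≈ 0.571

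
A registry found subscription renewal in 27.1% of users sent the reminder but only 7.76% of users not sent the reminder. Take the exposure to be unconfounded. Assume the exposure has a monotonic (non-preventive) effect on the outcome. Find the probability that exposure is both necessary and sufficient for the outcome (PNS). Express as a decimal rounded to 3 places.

PNS ≈ 0.193

p₁ = 0.271, p₀ = 0.0776.
Under exogeneity and monotonicity, PNS = p₁ − p₀.
PNS = 0.271 − 0.0776 = 0.1934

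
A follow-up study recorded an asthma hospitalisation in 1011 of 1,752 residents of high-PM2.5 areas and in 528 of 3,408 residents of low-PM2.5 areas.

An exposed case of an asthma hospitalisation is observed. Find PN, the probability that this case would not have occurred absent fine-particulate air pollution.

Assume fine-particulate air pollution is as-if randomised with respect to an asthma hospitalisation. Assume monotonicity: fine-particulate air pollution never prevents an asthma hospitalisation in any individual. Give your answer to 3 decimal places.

PN ≈ 0.732

p₁ = P(outcome | exposed) = 1011/1752 = 0.57705
p₀ = P(outcome | unexposed) = 528/3408 = 0.15493
Under exogeneity and monotonicity, PN = (p₁ − p₀) / p₁.
PN = (0.57705 − 0.15493) / 0.57705 = 0.42213 / 0.57705 ≈ 0.7315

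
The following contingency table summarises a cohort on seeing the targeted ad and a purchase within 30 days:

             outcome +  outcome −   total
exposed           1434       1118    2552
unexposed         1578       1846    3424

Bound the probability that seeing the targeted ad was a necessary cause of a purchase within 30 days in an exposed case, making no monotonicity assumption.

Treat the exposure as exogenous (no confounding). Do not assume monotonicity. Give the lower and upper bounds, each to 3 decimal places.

p₁ = P(outcome | exposed) = 1434/2552 = 0.56191
p₀ = P(outcome | unexposed) = 1578/3424 = 0.46086
Under exogeneity alone the bounds on PN are max{0,(p₁−p₀)/p₁} ≤ PN ≤ min{1,(1−p₀)/p₁}.
  lower = (p₁ − p₀)/p₁ = 0.10105 / 0.56191 ≈ 0.1798
  upper = min{1, (1 − p₀)/p₁} = 0.53914 / 0.56191 ≈ 0.9595

0.180 ≤ PN ≤ 0.959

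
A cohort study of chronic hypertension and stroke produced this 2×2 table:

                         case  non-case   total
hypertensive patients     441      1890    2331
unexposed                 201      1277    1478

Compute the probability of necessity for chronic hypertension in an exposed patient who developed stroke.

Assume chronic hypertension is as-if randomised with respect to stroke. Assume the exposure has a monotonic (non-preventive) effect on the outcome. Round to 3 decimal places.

p₁ = P(outcome | exposed) = 441/2331 = 0.18919
p₀ = P(outcome | unexposed) = 201/1478 = 0.13599
Under exogeneity and monotonicity, PN = (p₁ − p₀)/p₁.
PN = (0.18919 − 0.13599) / 0.18919 ≈ 0.2812

PN ≈ 0.281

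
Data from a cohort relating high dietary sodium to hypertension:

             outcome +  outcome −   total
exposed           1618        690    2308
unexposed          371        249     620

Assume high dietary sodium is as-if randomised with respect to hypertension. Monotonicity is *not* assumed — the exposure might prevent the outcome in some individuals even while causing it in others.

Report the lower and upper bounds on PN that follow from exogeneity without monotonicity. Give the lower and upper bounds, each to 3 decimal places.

p₁ = P(outcome | exposed) = 1618/2308 = 0.70104
p₀ = P(outcome | unexposed) = 371/620 = 0.59839
Under exogeneity alone the bounds on PN are max{0,(p₁−p₀)/p₁} ≤ PN ≤ min{1,(1−p₀)/p₁}.
  lower = (p₁ − p₀)/p₁ = 0.10265 / 0.70104 ≈ 0.1464
  upper = min{1, (1 − p₀)/p₁} = 0.40161 / 0.70104 ≈ 0.5729

0.146 ≤ PN ≤ 0.573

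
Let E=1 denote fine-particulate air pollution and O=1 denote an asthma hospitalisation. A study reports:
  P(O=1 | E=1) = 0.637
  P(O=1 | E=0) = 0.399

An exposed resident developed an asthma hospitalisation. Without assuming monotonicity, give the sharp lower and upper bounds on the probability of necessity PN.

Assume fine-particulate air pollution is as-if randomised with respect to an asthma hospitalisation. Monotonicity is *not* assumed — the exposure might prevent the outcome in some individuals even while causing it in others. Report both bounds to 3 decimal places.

0.374 ≤ PN ≤ 0.943

Let p₁ = 0.637, p₀ = 0.399.
Under exogeneity alone the bounds on PN are max{0,(p₁−p₀)/p₁} ≤ PN ≤ min{1,(1−p₀)/p₁}.
  lower = (p₁ − p₀)/p₁ = 0.238 / 0.637 ≈ 0.3736
  upper = min{1, (1 − p₀)/p₁} = 0.601 / 0.637 ≈ 0.9435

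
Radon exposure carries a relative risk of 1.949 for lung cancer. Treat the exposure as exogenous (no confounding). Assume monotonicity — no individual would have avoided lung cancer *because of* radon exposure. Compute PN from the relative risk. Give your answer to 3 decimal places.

Under exogeneity and monotonicity, PN = (RR − 1) / RR = 1 − 1/RR.
PN = (1.949 − 1) / 1.949 = 0.949 / 1.949 ≈ 0.4869

PN ≈ 0.487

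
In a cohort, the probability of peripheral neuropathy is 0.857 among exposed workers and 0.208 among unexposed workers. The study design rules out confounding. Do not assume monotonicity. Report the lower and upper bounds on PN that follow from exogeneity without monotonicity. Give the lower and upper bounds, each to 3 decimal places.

0.757 ≤ PN ≤ 0.924

Let p₁ = 0.857, p₀ = 0.208.
Under exogeneity alone the bounds on PN are max{0,(p₁−p₀)/p₁} ≤ PN ≤ min{1,(1−p₀)/p₁}.
  lower = (p₁ − p₀)/p₁ = 0.649 / 0.857 ≈ 0.7573
  upper = min{1, (1 − p₀)/p₁} = 0.792 / 0.857 ≈ 0.9242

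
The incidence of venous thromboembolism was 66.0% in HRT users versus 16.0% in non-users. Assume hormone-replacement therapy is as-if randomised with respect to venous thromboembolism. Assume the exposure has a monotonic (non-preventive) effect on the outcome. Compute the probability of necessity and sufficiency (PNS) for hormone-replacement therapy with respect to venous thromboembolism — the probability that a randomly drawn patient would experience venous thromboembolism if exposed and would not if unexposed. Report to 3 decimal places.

PNS ≈ 0.500

p₁ = 0.66, p₀ = 0.16.
Under exogeneity and monotonicity, PNS = p₁ − p₀.
PNS = 0.66 − 0.16 = 0.5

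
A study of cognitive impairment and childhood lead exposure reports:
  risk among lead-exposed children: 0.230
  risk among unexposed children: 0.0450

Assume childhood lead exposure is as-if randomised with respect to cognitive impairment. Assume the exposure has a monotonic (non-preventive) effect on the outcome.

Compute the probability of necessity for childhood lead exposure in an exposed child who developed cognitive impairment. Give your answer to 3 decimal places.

PN ≈ 0.804

Let p₁ = 0.23, p₀ = 0.045.
Under exogeneity and monotonicity, PN = (p₁ − p₀) / p₁.
PN = (0.23 − 0.045) / 0.23 = 0.185 / 0.23 ≈ 0.8043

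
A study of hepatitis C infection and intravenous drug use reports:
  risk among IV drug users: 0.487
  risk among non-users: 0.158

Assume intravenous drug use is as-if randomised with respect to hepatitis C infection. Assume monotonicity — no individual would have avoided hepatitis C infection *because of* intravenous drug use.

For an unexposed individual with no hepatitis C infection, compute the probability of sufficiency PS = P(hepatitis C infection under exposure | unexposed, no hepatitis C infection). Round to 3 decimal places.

Let p₁ = 0.487, p₀ = 0.158.
Under exogeneity and monotonicity, PS = (p₁ − p₀) / (1 − p₀).
PS = (0.487 − 0.158) / (1 − 0.158) = 0.329 / 0.842 ≈ 0.3907

PS ≈ 0.391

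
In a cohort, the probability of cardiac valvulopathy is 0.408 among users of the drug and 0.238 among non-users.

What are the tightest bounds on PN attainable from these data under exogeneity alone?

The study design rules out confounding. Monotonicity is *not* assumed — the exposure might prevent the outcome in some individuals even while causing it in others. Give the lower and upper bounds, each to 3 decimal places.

Let p₁ = 0.408, p₀ = 0.238.
Under exogeneity alone the bounds on PN are max{0,(p₁−p₀)/p₁} ≤ PN ≤ min{1,(1−p₀)/p₁}.
  lower = (p₁ − p₀)/p₁ = 0.17 / 0.408 ≈ 0.4167
  upper = min{1, (1 − p₀)/p₁} = 0.762 / 0.408 ≈ 1.8676 → capped at 1

0.417 ≤ PN ≤ 1.000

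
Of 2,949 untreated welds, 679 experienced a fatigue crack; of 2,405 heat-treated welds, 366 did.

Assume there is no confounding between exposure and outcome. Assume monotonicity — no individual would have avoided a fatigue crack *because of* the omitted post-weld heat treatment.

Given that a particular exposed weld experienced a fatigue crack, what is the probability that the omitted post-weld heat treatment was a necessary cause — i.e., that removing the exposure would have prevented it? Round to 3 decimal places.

p₁ = P(outcome | exposed) = 679/2949 = 0.23025
p₀ = P(outcome | unexposed) = 366/2405 = 0.15218
Under exogeneity and monotonicity, PN = (p₁ − p₀) / p₁.
PN = (0.23025 − 0.15218) / 0.23025 = 0.078065 / 0.23025 ≈ 0.3390

PN ≈ 0.339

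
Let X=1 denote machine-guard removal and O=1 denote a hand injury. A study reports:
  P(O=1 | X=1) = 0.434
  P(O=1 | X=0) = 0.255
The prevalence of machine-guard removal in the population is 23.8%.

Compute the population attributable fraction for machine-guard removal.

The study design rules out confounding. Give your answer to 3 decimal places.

PAF ≈ 0.143

Let p₁ = 0.434, p₀ = 0.255.
Overall risk P(Y=1) = π·p₁ + (1−π)·p₀ = 0.238×0.434 + 0.762×0.255 = 0.2976.
Under exogeneity, PAF = [P(Y=1) − p₀] / P(Y=1).
PAF = (0.2976 − 0.255) / 0.2976 ≈ 0.1432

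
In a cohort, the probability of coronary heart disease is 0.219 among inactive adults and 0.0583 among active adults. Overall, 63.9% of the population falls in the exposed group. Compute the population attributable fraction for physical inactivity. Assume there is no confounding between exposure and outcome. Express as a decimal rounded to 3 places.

Let p₁ = 0.219, p₀ = 0.0583.
Overall risk P(Y=1) = π·p₁ + (1−π)·p₀ = 0.639×0.219 + 0.361×0.0583 = 0.16099.
Under exogeneity, PAF = [P(Y=1) − p₀] / P(Y=1).
PAF = (0.16099 − 0.0583) / 0.16099 ≈ 0.6379

PAF ≈ 0.638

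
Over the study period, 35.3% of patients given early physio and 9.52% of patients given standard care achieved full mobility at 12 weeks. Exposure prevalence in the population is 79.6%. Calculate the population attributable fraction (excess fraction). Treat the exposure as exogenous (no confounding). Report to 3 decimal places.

p₁ = 0.353, p₀ = 0.0952.
Overall risk P(Y=1) = π·p₁ + (1−π)·p₀ = 0.796×0.353 + 0.204×0.0952 = 0.30041.
Under exogeneity, PAF = [P(Y=1) − p₀] / P(Y=1).
PAF = (0.30041 − 0.0952) / 0.30041 ≈ 0.6831

PAF ≈ 0.683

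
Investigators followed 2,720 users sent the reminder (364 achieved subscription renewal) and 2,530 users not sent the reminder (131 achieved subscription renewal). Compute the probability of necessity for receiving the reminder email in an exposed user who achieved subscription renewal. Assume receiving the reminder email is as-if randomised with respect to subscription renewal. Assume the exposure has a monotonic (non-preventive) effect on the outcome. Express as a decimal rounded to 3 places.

PN ≈ 0.613

p₁ = P(outcome | exposed) = 364/2720 = 0.13382
p₀ = P(outcome | unexposed) = 131/2530 = 0.051779
Under exogeneity and monotonicity, PN = (p₁ − p₀) / p₁.
PN = (0.13382 − 0.051779) / 0.13382 = 0.082045 / 0.13382 ≈ 0.6131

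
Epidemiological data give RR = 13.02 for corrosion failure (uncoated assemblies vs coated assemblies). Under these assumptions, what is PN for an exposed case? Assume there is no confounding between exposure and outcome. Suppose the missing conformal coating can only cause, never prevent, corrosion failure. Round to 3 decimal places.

PN ≈ 0.923

Under exogeneity and monotonicity, PN = (RR − 1) / RR = 1 − 1/RR.
PN = (13.02 − 1) / 13.02 = 12.02 / 13.02 ≈ 0.9232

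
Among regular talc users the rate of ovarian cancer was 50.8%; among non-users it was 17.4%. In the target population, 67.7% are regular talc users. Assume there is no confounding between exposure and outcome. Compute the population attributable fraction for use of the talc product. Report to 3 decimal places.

PAF ≈ 0.565

p₁ = 0.508, p₀ = 0.174.
Overall risk P(Y=1) = π·p₁ + (1−π)·p₀ = 0.677×0.508 + 0.323×0.174 = 0.40012.
Under exogeneity, PAF = [P(Y=1) − p₀] / P(Y=1).
PAF = (0.40012 − 0.174) / 0.40012 ≈ 0.5651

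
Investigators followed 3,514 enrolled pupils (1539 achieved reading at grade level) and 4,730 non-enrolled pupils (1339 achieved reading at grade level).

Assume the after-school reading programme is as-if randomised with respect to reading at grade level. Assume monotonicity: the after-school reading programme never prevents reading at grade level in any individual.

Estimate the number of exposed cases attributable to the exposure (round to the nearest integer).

about 544 cases

p₁ = P(outcome | exposed) = 1539/3514 = 0.43796
p₀ = P(outcome | unexposed) = 1339/4730 = 0.28309
PN = (p₁ − p₀)/p₁ = (0.43796 − 0.28309) / 0.43796 ≈ 0.35363.
Attributable cases ≈ PN × (exposed cases) = 0.35363 × 1539 ≈ 544.23.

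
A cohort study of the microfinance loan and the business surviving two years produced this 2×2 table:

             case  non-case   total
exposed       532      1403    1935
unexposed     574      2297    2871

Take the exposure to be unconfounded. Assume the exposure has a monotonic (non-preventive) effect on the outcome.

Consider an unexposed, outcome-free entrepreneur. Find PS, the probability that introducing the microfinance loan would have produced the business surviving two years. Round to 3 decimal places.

PS ≈ 0.094

p₁ = P(outcome | exposed) = 532/1935 = 0.27494
p₀ = P(outcome | unexposed) = 574/2871 = 0.19993
Under exogeneity and monotonicity, PS = (p₁ − p₀)/(1 − p₀).
PS = (0.27494 − 0.19993) / 0.80007 ≈ 0.0937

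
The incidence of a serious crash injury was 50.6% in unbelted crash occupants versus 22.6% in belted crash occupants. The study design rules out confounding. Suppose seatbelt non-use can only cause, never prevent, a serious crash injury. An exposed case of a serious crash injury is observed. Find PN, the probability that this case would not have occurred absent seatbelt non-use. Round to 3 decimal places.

p₁ = 0.506, p₀ = 0.226.
Under exogeneity and monotonicity, PN = (p₁ − p₀) / p₁.
PN = (0.506 − 0.226) / 0.506 = 0.28 / 0.506 ≈ 0.5534

PN ≈ 0.553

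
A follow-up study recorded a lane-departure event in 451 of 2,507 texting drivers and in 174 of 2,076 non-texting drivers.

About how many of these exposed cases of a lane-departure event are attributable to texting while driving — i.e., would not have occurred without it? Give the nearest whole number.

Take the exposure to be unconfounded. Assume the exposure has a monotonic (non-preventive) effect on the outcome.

p₁ = P(outcome | exposed) = 451/2507 = 0.1799
p₀ = P(outcome | unexposed) = 174/2076 = 0.083815
PN = (p₁ − p₀)/p₁ = (0.1799 − 0.083815) / 0.1799 ≈ 0.53409.
Attributable cases ≈ PN × (exposed cases) = 0.53409 × 451 ≈ 240.88.

about 241 cases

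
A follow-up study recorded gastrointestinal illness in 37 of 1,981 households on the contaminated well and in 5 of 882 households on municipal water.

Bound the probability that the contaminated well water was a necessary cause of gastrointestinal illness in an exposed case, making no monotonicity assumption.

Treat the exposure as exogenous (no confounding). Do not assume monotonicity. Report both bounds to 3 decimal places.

0.696 ≤ PN ≤ 1.000

p₁ = P(outcome | exposed) = 37/1981 = 0.018677
p₀ = P(outcome | unexposed) = 5/882 = 0.0056689
Under exogeneity alone the bounds on PN are max{0,(p₁−p₀)/p₁} ≤ PN ≤ min{1,(1−p₀)/p₁}.
  lower = (p₁ − p₀)/p₁ = 0.013009 / 0.018677 ≈ 0.6965
  upper = min{1, (1 − p₀)/p₁} = 0.99433 / 0.018677 ≈ 53.2370 → capped at 1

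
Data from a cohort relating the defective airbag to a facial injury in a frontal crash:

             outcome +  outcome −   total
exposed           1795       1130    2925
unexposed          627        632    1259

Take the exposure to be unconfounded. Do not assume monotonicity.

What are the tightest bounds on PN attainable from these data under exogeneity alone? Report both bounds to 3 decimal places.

p₁ = P(outcome | exposed) = 1795/2925 = 0.61368
p₀ = P(outcome | unexposed) = 627/1259 = 0.49801
Under exogeneity alone the bounds on PN are max{0,(p₁−p₀)/p₁} ≤ PN ≤ min{1,(1−p₀)/p₁}.
  lower = (p₁ − p₀)/p₁ = 0.11566 / 0.61368 ≈ 0.1885
  upper = min{1, (1 − p₀)/p₁} = 0.50199 / 0.61368 ≈ 0.8180

0.188 ≤ PN ≤ 0.818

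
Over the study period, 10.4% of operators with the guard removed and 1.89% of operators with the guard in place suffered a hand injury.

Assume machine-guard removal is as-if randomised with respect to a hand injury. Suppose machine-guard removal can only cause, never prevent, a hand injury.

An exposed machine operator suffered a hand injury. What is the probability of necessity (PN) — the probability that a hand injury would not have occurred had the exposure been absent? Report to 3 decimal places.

PN ≈ 0.818

p₁ = 0.104, p₀ = 0.0189.
Under exogeneity and monotonicity, PN = (p₁ − p₀) / p₁.
PN = (0.104 − 0.0189) / 0.104 = 0.0851 / 0.104 ≈ 0.8183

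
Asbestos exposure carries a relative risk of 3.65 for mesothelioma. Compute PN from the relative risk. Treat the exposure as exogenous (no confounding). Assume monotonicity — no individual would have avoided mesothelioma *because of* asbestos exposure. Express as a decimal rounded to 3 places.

PN ≈ 0.726

Under exogeneity and monotonicity, PN = (RR − 1) / RR = 1 − 1/RR.
PN = (3.65 − 1) / 3.65 = 2.65 / 3.65 ≈ 0.7260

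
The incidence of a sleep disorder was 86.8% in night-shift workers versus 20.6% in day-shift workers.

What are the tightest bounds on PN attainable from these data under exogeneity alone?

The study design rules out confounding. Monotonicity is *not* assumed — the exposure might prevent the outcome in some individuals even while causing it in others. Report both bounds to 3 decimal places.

p₁ = 0.868, p₀ = 0.206.
Under exogeneity alone the bounds on PN are max{0,(p₁−p₀)/p₁} ≤ PN ≤ min{1,(1−p₀)/p₁}.
  lower = (p₁ − p₀)/p₁ = 0.662 / 0.868 ≈ 0.7627
  upper = min{1, (1 − p₀)/p₁} = 0.794 / 0.868 ≈ 0.9147

0.763 ≤ PN ≤ 0.915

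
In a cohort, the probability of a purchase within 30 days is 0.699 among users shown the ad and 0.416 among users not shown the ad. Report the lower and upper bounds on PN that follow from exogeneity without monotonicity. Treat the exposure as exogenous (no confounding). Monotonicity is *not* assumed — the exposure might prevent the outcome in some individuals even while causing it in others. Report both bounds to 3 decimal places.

0.405 ≤ PN ≤ 0.835

Let p₁ = 0.699, p₀ = 0.416.
Under exogeneity alone the bounds on PN are max{0,(p₁−p₀)/p₁} ≤ PN ≤ min{1,(1−p₀)/p₁}.
  lower = (p₁ − p₀)/p₁ = 0.283 / 0.699 ≈ 0.4049
  upper = min{1, (1 − p₀)/p₁} = 0.584 / 0.699 ≈ 0.8355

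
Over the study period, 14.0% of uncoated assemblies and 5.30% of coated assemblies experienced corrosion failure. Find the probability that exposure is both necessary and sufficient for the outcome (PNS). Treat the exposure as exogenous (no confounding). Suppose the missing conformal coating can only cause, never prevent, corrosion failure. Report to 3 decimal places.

p₁ = 0.14, p₀ = 0.053.
Under exogeneity and monotonicity, PNS = p₁ − p₀.
PNS = 0.14 − 0.053 = 0.087

PNS ≈ 0.087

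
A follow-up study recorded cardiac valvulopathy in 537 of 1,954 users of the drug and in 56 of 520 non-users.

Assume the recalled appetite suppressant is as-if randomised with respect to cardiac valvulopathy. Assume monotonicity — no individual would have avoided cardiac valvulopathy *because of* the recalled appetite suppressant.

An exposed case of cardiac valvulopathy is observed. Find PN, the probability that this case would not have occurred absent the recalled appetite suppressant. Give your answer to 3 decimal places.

p₁ = P(outcome | exposed) = 537/1954 = 0.27482
p₀ = P(outcome | unexposed) = 56/520 = 0.10769
Under exogeneity and monotonicity, PN = (p₁ − p₀) / p₁.
PN = (0.27482 − 0.10769) / 0.27482 = 0.16713 / 0.27482 ≈ 0.6081

PN ≈ 0.608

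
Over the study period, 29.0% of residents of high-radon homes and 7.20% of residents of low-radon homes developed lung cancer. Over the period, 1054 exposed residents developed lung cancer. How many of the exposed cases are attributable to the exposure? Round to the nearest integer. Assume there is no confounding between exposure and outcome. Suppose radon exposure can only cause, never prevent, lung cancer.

p₁ = 0.29, p₀ = 0.072.
PN = (p₁ − p₀)/p₁ = (0.29 − 0.072) / 0.29 ≈ 0.75172.
Attributable cases ≈ PN × (exposed cases) = 0.75172 × 1054 ≈ 792.32.

about 792 cases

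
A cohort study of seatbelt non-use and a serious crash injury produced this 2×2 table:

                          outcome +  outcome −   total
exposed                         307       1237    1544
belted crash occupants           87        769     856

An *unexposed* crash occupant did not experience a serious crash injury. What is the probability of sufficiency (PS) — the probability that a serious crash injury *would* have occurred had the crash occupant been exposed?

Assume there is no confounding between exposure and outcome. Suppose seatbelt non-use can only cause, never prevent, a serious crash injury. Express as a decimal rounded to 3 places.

p₁ = P(outcome | exposed) = 307/1544 = 0.19883
p₀ = P(outcome | unexposed) = 87/856 = 0.10164
Under exogeneity and monotonicity, PS = (p₁ − p₀)/(1 − p₀).
PS = (0.19883 − 0.10164) / 0.89836 ≈ 0.1082

PS ≈ 0.108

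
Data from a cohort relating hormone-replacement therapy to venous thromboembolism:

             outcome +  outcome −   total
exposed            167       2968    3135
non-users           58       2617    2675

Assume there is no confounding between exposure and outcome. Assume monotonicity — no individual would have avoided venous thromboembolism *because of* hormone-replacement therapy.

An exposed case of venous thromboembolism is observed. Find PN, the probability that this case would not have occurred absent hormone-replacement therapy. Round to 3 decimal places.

PN ≈ 0.593

p₁ = P(outcome | exposed) = 167/3135 = 0.05327
p₀ = P(outcome | unexposed) = 58/2675 = 0.021682
Under exogeneity and monotonicity, PN = (p₁ − p₀)/p₁.
PN = (0.05327 − 0.021682) / 0.05327 ≈ 0.5930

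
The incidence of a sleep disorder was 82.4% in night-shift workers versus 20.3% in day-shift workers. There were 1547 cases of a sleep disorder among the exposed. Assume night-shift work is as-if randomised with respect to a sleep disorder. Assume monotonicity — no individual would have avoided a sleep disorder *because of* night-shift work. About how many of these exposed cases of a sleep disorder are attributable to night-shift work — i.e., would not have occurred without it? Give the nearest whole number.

p₁ = 0.824, p₀ = 0.203.
PN = (p₁ − p₀)/p₁ = (0.824 − 0.203) / 0.824 ≈ 0.75364.
Attributable cases ≈ PN × (exposed cases) = 0.75364 × 1547 ≈ 1165.88.

about 1166 cases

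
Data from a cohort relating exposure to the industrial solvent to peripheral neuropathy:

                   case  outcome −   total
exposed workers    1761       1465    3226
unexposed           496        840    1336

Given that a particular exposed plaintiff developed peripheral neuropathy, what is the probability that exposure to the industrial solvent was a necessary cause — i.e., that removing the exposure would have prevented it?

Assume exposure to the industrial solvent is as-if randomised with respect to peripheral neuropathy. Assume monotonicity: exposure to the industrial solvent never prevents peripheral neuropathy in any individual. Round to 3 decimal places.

p₁ = P(outcome | exposed) = 1761/3226 = 0.54588
p₀ = P(outcome | unexposed) = 496/1336 = 0.37126
Under exogeneity and monotonicity, PN = (p₁ − p₀)/p₁.
PN = (0.54588 − 0.37126) / 0.54588 ≈ 0.3199

PN ≈ 0.320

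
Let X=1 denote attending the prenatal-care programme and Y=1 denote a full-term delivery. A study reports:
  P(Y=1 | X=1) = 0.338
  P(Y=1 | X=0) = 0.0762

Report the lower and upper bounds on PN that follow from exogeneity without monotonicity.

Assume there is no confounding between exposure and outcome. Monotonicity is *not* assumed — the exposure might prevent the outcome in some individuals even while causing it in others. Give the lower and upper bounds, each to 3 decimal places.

0.775 ≤ PN ≤ 1.000

Let p₁ = 0.338, p₀ = 0.0762.
Under exogeneity alone the bounds on PN are max{0,(p₁−p₀)/p₁} ≤ PN ≤ min{1,(1−p₀)/p₁}.
  lower = (p₁ − p₀)/p₁ = 0.2618 / 0.338 ≈ 0.7746
  upper = min{1, (1 − p₀)/p₁} = 0.9238 / 0.338 ≈ 2.7331 → capped at 1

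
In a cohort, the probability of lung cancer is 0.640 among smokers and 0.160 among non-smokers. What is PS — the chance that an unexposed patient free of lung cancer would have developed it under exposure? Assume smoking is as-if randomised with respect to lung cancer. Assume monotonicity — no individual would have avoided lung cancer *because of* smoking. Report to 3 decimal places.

Let p₁ = 0.64, p₀ = 0.16.
Under exogeneity and monotonicity, PS = (p₁ − p₀) / (1 − p₀).
PS = (0.64 − 0.16) / (1 − 0.16) = 0.48 / 0.84 ≈ 0.5714

PS ≈ 0.571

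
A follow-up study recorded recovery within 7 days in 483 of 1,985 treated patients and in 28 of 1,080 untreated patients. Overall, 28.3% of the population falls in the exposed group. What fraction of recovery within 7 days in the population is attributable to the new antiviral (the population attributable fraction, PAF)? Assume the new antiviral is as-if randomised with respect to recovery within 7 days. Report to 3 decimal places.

p₁ = P(outcome | exposed) = 483/1985 = 0.24332
p₀ = P(outcome | unexposed) = 28/1080 = 0.025926
Overall risk P(Y=1) = π·p₁ + (1−π)·p₀ = 0.283×0.24332 + 0.717×0.025926 = 0.08745.
Under exogeneity, PAF = [P(Y=1) − p₀] / P(Y=1).
PAF = (0.08745 − 0.025926) / 0.08745 ≈ 0.7035

PAF ≈ 0.704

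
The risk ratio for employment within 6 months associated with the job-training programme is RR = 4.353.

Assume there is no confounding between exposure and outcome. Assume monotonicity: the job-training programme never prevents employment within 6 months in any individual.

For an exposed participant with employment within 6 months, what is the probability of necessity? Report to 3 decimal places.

Under exogeneity and monotonicity, PN = (RR − 1) / RR = 1 − 1/RR.
PN = (4.353 − 1) / 4.353 = 3.353 / 4.353 ≈ 0.7703

PN ≈ 0.770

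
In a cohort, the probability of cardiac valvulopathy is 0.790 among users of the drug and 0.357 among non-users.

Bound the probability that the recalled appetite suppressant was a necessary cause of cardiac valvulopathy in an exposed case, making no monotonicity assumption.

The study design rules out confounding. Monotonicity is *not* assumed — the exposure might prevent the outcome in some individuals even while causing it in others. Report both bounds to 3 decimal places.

Let p₁ = 0.79, p₀ = 0.357.
Under exogeneity alone the bounds on PN are max{0,(p₁−p₀)/p₁} ≤ PN ≤ min{1,(1−p₀)/p₁}.
  lower = (p₁ − p₀)/p₁ = 0.433 / 0.79 ≈ 0.5481
  upper = min{1, (1 − p₀)/p₁} = 0.643 / 0.79 ≈ 0.8139

0.548 ≤ PN ≤ 0.814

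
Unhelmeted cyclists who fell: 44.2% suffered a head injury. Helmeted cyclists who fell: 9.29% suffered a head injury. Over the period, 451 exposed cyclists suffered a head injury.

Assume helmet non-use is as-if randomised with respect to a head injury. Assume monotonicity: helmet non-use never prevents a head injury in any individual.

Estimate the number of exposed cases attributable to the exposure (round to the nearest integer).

p₁ = 0.442, p₀ = 0.0929.
PN = (p₁ − p₀)/p₁ = (0.442 − 0.0929) / 0.442 ≈ 0.78982.
Attributable cases ≈ PN × (exposed cases) = 0.78982 × 451 ≈ 356.21.

about 356 cases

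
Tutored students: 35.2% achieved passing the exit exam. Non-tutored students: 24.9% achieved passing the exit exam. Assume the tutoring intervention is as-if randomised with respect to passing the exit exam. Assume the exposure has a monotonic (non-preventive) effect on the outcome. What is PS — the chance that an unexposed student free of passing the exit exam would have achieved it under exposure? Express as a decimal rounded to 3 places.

PS ≈ 0.137

p₁ = 0.352, p₀ = 0.249.
Under exogeneity and monotonicity, PS = (p₁ − p₀) / (1 − p₀).
PS = (0.352 − 0.249) / (1 − 0.249) = 0.103 / 0.751 ≈ 0.1372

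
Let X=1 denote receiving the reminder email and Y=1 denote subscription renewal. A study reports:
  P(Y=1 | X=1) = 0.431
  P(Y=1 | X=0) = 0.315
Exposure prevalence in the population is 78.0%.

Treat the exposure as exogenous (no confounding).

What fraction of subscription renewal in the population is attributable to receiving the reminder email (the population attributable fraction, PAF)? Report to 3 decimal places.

Let p₁ = 0.431, p₀ = 0.315.
Overall risk P(Y=1) = π·p₁ + (1−π)·p₀ = 0.78×0.431 + 0.22×0.315 = 0.40548.
Under exogeneity, PAF = [P(Y=1) − p₀] / P(Y=1).
PAF = (0.40548 − 0.315) / 0.40548 ≈ 0.2231

PAF ≈ 0.223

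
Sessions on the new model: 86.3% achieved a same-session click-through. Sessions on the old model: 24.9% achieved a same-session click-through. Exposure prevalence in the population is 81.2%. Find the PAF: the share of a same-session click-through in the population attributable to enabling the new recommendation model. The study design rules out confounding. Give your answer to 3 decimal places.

p₁ = 0.863, p₀ = 0.249.
Overall risk P(Y=1) = π·p₁ + (1−π)·p₀ = 0.812×0.863 + 0.188×0.249 = 0.74757.
Under exogeneity, PAF = [P(Y=1) − p₀] / P(Y=1).
PAF = (0.74757 − 0.249) / 0.74757 ≈ 0.6669

PAF ≈ 0.667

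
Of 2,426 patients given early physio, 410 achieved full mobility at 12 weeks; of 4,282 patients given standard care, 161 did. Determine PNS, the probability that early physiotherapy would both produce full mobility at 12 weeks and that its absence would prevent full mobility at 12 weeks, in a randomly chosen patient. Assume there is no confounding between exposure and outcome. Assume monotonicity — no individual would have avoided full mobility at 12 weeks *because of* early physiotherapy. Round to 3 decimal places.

PNS ≈ 0.131

p₁ = P(outcome | exposed) = 410/2426 = 0.169
p₀ = P(outcome | unexposed) = 161/4282 = 0.037599
Under exogeneity and monotonicity, PNS = p₁ − p₀.
PNS = 0.169 − 0.037599 = 0.1314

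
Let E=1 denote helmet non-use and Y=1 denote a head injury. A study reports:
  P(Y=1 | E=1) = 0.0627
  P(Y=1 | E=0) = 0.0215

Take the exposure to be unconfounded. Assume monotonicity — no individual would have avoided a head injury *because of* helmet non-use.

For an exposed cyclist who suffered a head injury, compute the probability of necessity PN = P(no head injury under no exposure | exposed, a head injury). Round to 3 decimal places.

Let p₁ = 0.0627, p₀ = 0.0215.
Under exogeneity and monotonicity, PN = (p₁ − p₀) / p₁.
PN = (0.0627 − 0.0215) / 0.0627 = 0.0412 / 0.0627 ≈ 0.6571

PN ≈ 0.657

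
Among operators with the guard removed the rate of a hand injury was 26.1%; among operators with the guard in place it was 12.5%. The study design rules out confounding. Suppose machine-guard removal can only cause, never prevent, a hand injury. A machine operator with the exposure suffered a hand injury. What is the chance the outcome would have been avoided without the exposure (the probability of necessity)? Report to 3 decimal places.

p₁ = 0.261, p₀ = 0.125.
Under exogeneity and monotonicity, PN = (p₁ − p₀) / p₁.
PN = (0.261 − 0.125) / 0.261 = 0.136 / 0.261 ≈ 0.5211

PN ≈ 0.521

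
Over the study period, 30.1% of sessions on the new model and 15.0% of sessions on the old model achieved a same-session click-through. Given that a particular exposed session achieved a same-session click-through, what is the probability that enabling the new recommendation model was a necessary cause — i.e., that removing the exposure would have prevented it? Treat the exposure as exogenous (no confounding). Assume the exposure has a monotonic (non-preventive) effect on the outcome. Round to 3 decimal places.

PN ≈ 0.502

p₁ = 0.301, p₀ = 0.15.
Under exogeneity and monotonicity, PN = (p₁ − p₀) / p₁.
PN = (0.301 − 0.15) / 0.301 = 0.151 / 0.301 ≈ 0.5017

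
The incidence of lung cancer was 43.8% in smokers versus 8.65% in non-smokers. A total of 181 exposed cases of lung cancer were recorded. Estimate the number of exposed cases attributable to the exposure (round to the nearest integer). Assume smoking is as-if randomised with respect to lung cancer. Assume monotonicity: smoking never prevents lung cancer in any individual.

about 145 cases

p₁ = 0.438, p₀ = 0.0865.
PN = (p₁ − p₀)/p₁ = (0.438 − 0.0865) / 0.438 ≈ 0.80251.
Attributable cases ≈ PN × (exposed cases) = 0.80251 × 181 ≈ 145.25.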